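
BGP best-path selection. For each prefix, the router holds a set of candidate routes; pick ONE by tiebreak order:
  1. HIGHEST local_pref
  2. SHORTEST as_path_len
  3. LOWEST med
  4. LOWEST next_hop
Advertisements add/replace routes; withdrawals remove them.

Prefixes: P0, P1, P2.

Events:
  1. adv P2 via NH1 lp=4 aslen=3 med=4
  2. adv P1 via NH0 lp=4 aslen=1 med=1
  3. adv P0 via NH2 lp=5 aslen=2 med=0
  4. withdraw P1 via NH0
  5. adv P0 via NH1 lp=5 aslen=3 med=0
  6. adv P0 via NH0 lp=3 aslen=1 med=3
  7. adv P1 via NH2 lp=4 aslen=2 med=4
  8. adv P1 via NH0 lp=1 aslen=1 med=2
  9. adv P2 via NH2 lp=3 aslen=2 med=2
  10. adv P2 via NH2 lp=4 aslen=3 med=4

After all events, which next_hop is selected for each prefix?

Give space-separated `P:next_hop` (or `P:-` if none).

Op 1: best P0=- P1=- P2=NH1
Op 2: best P0=- P1=NH0 P2=NH1
Op 3: best P0=NH2 P1=NH0 P2=NH1
Op 4: best P0=NH2 P1=- P2=NH1
Op 5: best P0=NH2 P1=- P2=NH1
Op 6: best P0=NH2 P1=- P2=NH1
Op 7: best P0=NH2 P1=NH2 P2=NH1
Op 8: best P0=NH2 P1=NH2 P2=NH1
Op 9: best P0=NH2 P1=NH2 P2=NH1
Op 10: best P0=NH2 P1=NH2 P2=NH1

Answer: P0:NH2 P1:NH2 P2:NH1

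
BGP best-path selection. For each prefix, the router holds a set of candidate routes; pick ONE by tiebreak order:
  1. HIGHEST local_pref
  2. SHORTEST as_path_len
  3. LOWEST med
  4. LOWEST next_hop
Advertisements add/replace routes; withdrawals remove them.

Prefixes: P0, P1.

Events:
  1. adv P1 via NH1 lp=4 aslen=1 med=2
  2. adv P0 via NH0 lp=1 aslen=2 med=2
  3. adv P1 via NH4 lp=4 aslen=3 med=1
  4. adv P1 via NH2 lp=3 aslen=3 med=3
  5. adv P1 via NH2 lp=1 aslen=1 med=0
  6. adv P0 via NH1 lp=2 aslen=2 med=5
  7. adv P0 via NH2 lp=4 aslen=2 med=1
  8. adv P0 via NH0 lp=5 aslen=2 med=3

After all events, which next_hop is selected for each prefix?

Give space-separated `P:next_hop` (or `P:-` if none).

Op 1: best P0=- P1=NH1
Op 2: best P0=NH0 P1=NH1
Op 3: best P0=NH0 P1=NH1
Op 4: best P0=NH0 P1=NH1
Op 5: best P0=NH0 P1=NH1
Op 6: best P0=NH1 P1=NH1
Op 7: best P0=NH2 P1=NH1
Op 8: best P0=NH0 P1=NH1

Answer: P0:NH0 P1:NH1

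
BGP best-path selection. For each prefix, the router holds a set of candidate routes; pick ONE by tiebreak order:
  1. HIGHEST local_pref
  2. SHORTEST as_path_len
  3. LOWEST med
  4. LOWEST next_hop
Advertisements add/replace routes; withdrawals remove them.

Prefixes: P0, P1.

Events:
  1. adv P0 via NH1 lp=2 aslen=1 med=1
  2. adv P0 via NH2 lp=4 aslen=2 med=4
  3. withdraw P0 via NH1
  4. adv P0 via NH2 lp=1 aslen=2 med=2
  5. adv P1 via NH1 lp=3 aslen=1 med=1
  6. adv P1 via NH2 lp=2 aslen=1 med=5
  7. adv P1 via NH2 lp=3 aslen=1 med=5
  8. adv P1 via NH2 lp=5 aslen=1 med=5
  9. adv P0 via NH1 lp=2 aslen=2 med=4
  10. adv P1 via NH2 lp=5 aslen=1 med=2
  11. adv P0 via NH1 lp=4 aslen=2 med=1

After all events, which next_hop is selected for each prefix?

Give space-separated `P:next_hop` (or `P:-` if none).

Answer: P0:NH1 P1:NH2

Derivation:
Op 1: best P0=NH1 P1=-
Op 2: best P0=NH2 P1=-
Op 3: best P0=NH2 P1=-
Op 4: best P0=NH2 P1=-
Op 5: best P0=NH2 P1=NH1
Op 6: best P0=NH2 P1=NH1
Op 7: best P0=NH2 P1=NH1
Op 8: best P0=NH2 P1=NH2
Op 9: best P0=NH1 P1=NH2
Op 10: best P0=NH1 P1=NH2
Op 11: best P0=NH1 P1=NH2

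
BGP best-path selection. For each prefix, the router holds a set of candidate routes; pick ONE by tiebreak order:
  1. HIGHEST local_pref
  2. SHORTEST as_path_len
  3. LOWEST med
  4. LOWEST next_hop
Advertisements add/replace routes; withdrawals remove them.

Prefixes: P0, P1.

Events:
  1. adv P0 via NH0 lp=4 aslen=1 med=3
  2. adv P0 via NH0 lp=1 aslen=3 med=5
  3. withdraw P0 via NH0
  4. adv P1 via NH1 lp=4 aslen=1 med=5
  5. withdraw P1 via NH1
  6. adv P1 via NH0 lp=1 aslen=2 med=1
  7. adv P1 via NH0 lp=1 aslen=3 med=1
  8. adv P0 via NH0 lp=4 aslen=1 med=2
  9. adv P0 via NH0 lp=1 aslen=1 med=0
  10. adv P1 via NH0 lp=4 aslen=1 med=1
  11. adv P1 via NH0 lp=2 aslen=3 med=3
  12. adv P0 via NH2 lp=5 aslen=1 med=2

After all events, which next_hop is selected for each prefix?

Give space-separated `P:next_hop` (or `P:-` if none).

Answer: P0:NH2 P1:NH0

Derivation:
Op 1: best P0=NH0 P1=-
Op 2: best P0=NH0 P1=-
Op 3: best P0=- P1=-
Op 4: best P0=- P1=NH1
Op 5: best P0=- P1=-
Op 6: best P0=- P1=NH0
Op 7: best P0=- P1=NH0
Op 8: best P0=NH0 P1=NH0
Op 9: best P0=NH0 P1=NH0
Op 10: best P0=NH0 P1=NH0
Op 11: best P0=NH0 P1=NH0
Op 12: best P0=NH2 P1=NH0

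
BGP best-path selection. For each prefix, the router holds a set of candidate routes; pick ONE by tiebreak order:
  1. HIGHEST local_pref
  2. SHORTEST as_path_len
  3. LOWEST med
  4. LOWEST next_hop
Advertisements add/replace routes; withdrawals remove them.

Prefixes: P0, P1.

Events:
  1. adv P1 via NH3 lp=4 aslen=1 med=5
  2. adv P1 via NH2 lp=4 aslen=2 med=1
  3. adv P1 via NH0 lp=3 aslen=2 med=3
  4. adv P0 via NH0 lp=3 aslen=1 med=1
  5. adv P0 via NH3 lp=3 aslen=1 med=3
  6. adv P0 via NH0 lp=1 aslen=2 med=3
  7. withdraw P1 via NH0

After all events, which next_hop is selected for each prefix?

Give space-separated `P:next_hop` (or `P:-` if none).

Op 1: best P0=- P1=NH3
Op 2: best P0=- P1=NH3
Op 3: best P0=- P1=NH3
Op 4: best P0=NH0 P1=NH3
Op 5: best P0=NH0 P1=NH3
Op 6: best P0=NH3 P1=NH3
Op 7: best P0=NH3 P1=NH3

Answer: P0:NH3 P1:NH3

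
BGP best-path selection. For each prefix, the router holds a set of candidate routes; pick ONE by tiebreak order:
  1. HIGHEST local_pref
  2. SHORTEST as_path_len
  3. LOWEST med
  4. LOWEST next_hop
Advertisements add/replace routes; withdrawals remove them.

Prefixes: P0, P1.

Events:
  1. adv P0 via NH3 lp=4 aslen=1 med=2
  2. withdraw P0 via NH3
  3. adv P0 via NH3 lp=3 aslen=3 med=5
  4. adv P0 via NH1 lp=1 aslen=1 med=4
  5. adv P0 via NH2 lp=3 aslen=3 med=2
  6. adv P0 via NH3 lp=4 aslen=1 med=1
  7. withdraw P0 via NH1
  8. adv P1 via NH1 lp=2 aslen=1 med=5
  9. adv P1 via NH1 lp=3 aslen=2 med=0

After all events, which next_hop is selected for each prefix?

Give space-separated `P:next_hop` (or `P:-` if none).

Answer: P0:NH3 P1:NH1

Derivation:
Op 1: best P0=NH3 P1=-
Op 2: best P0=- P1=-
Op 3: best P0=NH3 P1=-
Op 4: best P0=NH3 P1=-
Op 5: best P0=NH2 P1=-
Op 6: best P0=NH3 P1=-
Op 7: best P0=NH3 P1=-
Op 8: best P0=NH3 P1=NH1
Op 9: best P0=NH3 P1=NH1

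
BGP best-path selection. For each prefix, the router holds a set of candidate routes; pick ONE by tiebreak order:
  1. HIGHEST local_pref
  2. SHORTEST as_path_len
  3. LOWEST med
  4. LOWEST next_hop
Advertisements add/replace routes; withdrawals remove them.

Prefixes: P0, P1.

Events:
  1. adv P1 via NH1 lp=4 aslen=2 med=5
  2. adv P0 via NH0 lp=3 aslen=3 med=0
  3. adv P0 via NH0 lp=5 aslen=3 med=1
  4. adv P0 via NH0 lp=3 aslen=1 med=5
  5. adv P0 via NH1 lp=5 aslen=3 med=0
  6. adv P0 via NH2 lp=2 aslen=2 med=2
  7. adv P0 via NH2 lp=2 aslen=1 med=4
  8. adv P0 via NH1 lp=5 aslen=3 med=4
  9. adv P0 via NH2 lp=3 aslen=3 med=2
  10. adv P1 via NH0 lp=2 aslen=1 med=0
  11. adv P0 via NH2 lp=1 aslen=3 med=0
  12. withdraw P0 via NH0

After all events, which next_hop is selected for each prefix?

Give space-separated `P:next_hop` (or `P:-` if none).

Answer: P0:NH1 P1:NH1

Derivation:
Op 1: best P0=- P1=NH1
Op 2: best P0=NH0 P1=NH1
Op 3: best P0=NH0 P1=NH1
Op 4: best P0=NH0 P1=NH1
Op 5: best P0=NH1 P1=NH1
Op 6: best P0=NH1 P1=NH1
Op 7: best P0=NH1 P1=NH1
Op 8: best P0=NH1 P1=NH1
Op 9: best P0=NH1 P1=NH1
Op 10: best P0=NH1 P1=NH1
Op 11: best P0=NH1 P1=NH1
Op 12: best P0=NH1 P1=NH1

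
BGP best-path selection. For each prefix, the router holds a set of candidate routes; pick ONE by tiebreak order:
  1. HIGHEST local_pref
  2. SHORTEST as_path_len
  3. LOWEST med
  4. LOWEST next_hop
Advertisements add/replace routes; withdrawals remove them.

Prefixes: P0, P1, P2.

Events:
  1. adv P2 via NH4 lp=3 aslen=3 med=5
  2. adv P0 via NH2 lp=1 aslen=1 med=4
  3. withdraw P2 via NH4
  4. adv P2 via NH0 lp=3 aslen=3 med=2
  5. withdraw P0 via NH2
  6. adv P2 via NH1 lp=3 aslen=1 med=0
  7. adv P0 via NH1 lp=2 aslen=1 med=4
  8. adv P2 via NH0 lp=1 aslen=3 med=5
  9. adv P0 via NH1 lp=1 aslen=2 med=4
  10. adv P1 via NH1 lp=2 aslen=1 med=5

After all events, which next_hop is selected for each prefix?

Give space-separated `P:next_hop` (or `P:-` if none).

Op 1: best P0=- P1=- P2=NH4
Op 2: best P0=NH2 P1=- P2=NH4
Op 3: best P0=NH2 P1=- P2=-
Op 4: best P0=NH2 P1=- P2=NH0
Op 5: best P0=- P1=- P2=NH0
Op 6: best P0=- P1=- P2=NH1
Op 7: best P0=NH1 P1=- P2=NH1
Op 8: best P0=NH1 P1=- P2=NH1
Op 9: best P0=NH1 P1=- P2=NH1
Op 10: best P0=NH1 P1=NH1 P2=NH1

Answer: P0:NH1 P1:NH1 P2:NH1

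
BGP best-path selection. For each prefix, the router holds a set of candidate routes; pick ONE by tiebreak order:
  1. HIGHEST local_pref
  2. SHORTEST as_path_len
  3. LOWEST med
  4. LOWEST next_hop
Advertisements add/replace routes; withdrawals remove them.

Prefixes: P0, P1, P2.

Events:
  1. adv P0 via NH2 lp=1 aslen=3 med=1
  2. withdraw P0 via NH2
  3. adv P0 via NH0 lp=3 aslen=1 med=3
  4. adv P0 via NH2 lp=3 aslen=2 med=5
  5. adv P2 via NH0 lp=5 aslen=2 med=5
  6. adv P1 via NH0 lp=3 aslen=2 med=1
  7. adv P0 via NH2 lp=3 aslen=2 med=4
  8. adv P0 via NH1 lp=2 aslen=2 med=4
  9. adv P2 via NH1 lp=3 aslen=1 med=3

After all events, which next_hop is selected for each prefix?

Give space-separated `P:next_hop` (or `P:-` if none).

Op 1: best P0=NH2 P1=- P2=-
Op 2: best P0=- P1=- P2=-
Op 3: best P0=NH0 P1=- P2=-
Op 4: best P0=NH0 P1=- P2=-
Op 5: best P0=NH0 P1=- P2=NH0
Op 6: best P0=NH0 P1=NH0 P2=NH0
Op 7: best P0=NH0 P1=NH0 P2=NH0
Op 8: best P0=NH0 P1=NH0 P2=NH0
Op 9: best P0=NH0 P1=NH0 P2=NH0

Answer: P0:NH0 P1:NH0 P2:NH0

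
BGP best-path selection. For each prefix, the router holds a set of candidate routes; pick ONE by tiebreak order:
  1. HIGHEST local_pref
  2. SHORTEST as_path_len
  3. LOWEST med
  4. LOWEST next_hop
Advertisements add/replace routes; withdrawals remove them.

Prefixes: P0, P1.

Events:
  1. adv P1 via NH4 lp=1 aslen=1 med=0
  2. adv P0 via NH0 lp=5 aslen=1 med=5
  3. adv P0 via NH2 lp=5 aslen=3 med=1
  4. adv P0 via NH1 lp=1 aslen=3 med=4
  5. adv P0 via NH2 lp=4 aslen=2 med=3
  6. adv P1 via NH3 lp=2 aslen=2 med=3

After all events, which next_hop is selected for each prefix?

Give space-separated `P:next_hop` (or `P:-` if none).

Op 1: best P0=- P1=NH4
Op 2: best P0=NH0 P1=NH4
Op 3: best P0=NH0 P1=NH4
Op 4: best P0=NH0 P1=NH4
Op 5: best P0=NH0 P1=NH4
Op 6: best P0=NH0 P1=NH3

Answer: P0:NH0 P1:NH3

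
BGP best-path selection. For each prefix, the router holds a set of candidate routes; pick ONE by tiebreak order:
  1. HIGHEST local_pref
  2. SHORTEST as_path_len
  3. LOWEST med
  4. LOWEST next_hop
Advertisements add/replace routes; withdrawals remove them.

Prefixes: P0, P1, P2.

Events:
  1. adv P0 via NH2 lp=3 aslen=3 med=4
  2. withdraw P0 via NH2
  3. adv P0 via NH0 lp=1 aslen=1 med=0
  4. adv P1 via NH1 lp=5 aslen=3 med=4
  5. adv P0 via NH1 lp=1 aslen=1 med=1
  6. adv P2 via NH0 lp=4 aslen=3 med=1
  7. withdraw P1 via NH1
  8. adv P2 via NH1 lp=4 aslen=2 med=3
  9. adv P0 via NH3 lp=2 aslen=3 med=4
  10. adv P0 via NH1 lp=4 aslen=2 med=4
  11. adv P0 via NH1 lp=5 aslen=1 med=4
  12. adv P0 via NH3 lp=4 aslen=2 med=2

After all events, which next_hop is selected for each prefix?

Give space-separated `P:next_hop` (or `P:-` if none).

Answer: P0:NH1 P1:- P2:NH1

Derivation:
Op 1: best P0=NH2 P1=- P2=-
Op 2: best P0=- P1=- P2=-
Op 3: best P0=NH0 P1=- P2=-
Op 4: best P0=NH0 P1=NH1 P2=-
Op 5: best P0=NH0 P1=NH1 P2=-
Op 6: best P0=NH0 P1=NH1 P2=NH0
Op 7: best P0=NH0 P1=- P2=NH0
Op 8: best P0=NH0 P1=- P2=NH1
Op 9: best P0=NH3 P1=- P2=NH1
Op 10: best P0=NH1 P1=- P2=NH1
Op 11: best P0=NH1 P1=- P2=NH1
Op 12: best P0=NH1 P1=- P2=NH1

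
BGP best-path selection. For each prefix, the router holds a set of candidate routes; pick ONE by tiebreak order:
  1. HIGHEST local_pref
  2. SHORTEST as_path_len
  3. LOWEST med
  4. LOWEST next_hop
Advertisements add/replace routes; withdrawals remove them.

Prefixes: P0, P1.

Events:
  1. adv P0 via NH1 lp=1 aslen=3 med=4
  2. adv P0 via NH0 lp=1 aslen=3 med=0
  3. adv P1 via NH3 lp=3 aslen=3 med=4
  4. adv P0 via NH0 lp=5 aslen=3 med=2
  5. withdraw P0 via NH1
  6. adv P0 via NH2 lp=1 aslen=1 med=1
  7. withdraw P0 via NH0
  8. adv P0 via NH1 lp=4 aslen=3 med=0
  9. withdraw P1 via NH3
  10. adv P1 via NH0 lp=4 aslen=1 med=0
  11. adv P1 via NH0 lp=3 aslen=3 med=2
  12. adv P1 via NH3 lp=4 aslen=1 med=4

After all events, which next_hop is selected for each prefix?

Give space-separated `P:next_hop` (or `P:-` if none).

Op 1: best P0=NH1 P1=-
Op 2: best P0=NH0 P1=-
Op 3: best P0=NH0 P1=NH3
Op 4: best P0=NH0 P1=NH3
Op 5: best P0=NH0 P1=NH3
Op 6: best P0=NH0 P1=NH3
Op 7: best P0=NH2 P1=NH3
Op 8: best P0=NH1 P1=NH3
Op 9: best P0=NH1 P1=-
Op 10: best P0=NH1 P1=NH0
Op 11: best P0=NH1 P1=NH0
Op 12: best P0=NH1 P1=NH3

Answer: P0:NH1 P1:NH3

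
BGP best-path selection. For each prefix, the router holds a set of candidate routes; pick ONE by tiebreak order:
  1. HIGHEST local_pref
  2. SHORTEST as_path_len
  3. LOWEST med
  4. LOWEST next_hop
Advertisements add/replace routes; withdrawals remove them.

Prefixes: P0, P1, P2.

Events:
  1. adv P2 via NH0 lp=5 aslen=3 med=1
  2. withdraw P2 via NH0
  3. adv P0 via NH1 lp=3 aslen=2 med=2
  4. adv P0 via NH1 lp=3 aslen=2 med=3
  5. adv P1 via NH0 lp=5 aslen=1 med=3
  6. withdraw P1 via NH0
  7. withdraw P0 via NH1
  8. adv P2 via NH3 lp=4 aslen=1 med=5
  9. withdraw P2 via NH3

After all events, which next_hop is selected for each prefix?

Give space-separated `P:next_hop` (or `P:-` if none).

Answer: P0:- P1:- P2:-

Derivation:
Op 1: best P0=- P1=- P2=NH0
Op 2: best P0=- P1=- P2=-
Op 3: best P0=NH1 P1=- P2=-
Op 4: best P0=NH1 P1=- P2=-
Op 5: best P0=NH1 P1=NH0 P2=-
Op 6: best P0=NH1 P1=- P2=-
Op 7: best P0=- P1=- P2=-
Op 8: best P0=- P1=- P2=NH3
Op 9: best P0=- P1=- P2=-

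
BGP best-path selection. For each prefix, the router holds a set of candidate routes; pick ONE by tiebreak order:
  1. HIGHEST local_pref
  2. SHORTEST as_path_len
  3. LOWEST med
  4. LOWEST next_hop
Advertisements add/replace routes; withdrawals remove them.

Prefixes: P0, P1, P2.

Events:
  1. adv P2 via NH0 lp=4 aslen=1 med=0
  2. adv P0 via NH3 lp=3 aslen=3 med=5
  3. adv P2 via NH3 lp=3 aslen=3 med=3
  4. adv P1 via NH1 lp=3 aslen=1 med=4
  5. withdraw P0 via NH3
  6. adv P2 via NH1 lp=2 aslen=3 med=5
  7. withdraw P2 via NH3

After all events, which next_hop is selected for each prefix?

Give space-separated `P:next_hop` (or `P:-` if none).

Answer: P0:- P1:NH1 P2:NH0

Derivation:
Op 1: best P0=- P1=- P2=NH0
Op 2: best P0=NH3 P1=- P2=NH0
Op 3: best P0=NH3 P1=- P2=NH0
Op 4: best P0=NH3 P1=NH1 P2=NH0
Op 5: best P0=- P1=NH1 P2=NH0
Op 6: best P0=- P1=NH1 P2=NH0
Op 7: best P0=- P1=NH1 P2=NH0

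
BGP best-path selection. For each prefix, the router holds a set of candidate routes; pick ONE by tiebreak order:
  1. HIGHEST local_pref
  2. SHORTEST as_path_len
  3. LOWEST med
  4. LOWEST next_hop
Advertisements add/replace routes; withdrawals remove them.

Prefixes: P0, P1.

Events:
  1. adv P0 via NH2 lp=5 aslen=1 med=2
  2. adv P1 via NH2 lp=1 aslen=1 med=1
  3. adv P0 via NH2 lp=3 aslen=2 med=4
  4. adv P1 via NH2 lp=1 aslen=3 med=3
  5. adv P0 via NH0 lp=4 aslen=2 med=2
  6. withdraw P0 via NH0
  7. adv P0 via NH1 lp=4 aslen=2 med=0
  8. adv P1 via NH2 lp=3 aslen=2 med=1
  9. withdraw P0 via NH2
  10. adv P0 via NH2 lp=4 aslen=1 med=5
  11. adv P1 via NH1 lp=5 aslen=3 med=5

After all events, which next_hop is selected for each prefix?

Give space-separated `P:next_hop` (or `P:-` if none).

Op 1: best P0=NH2 P1=-
Op 2: best P0=NH2 P1=NH2
Op 3: best P0=NH2 P1=NH2
Op 4: best P0=NH2 P1=NH2
Op 5: best P0=NH0 P1=NH2
Op 6: best P0=NH2 P1=NH2
Op 7: best P0=NH1 P1=NH2
Op 8: best P0=NH1 P1=NH2
Op 9: best P0=NH1 P1=NH2
Op 10: best P0=NH2 P1=NH2
Op 11: best P0=NH2 P1=NH1

Answer: P0:NH2 P1:NH1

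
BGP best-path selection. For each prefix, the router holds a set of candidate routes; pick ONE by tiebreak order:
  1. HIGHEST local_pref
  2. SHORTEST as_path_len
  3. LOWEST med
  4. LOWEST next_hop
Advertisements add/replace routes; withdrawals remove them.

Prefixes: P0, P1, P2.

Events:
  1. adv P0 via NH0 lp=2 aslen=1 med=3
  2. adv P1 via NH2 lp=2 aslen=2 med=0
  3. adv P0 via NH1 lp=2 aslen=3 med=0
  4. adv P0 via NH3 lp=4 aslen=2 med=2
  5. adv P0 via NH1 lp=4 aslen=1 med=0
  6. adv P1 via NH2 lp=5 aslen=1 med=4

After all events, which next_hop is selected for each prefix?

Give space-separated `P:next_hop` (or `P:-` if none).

Op 1: best P0=NH0 P1=- P2=-
Op 2: best P0=NH0 P1=NH2 P2=-
Op 3: best P0=NH0 P1=NH2 P2=-
Op 4: best P0=NH3 P1=NH2 P2=-
Op 5: best P0=NH1 P1=NH2 P2=-
Op 6: best P0=NH1 P1=NH2 P2=-

Answer: P0:NH1 P1:NH2 P2:-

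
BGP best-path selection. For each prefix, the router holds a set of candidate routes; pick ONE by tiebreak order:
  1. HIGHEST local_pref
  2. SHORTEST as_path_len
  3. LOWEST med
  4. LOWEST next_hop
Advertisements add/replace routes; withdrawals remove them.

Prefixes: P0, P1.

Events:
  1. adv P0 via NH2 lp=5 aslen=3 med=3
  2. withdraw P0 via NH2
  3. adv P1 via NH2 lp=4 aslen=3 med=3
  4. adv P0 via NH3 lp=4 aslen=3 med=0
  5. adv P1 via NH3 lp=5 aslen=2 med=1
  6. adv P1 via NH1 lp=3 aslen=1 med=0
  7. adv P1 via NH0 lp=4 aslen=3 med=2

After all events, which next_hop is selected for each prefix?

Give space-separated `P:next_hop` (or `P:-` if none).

Answer: P0:NH3 P1:NH3

Derivation:
Op 1: best P0=NH2 P1=-
Op 2: best P0=- P1=-
Op 3: best P0=- P1=NH2
Op 4: best P0=NH3 P1=NH2
Op 5: best P0=NH3 P1=NH3
Op 6: best P0=NH3 P1=NH3
Op 7: best P0=NH3 P1=NH3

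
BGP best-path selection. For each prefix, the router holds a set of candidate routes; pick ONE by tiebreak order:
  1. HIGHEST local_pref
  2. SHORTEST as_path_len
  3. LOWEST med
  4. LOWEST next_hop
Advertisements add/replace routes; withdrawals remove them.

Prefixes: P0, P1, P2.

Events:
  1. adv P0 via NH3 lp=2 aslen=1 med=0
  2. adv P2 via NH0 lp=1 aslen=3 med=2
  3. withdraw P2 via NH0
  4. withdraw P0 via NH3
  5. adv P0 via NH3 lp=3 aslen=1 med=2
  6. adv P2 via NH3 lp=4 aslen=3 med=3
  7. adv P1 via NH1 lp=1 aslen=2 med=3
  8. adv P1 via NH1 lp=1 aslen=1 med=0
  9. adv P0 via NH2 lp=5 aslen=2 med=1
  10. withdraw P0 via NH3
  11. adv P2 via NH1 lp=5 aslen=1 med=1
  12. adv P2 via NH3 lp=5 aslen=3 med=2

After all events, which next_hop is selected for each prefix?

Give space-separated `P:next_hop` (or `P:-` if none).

Op 1: best P0=NH3 P1=- P2=-
Op 2: best P0=NH3 P1=- P2=NH0
Op 3: best P0=NH3 P1=- P2=-
Op 4: best P0=- P1=- P2=-
Op 5: best P0=NH3 P1=- P2=-
Op 6: best P0=NH3 P1=- P2=NH3
Op 7: best P0=NH3 P1=NH1 P2=NH3
Op 8: best P0=NH3 P1=NH1 P2=NH3
Op 9: best P0=NH2 P1=NH1 P2=NH3
Op 10: best P0=NH2 P1=NH1 P2=NH3
Op 11: best P0=NH2 P1=NH1 P2=NH1
Op 12: best P0=NH2 P1=NH1 P2=NH1

Answer: P0:NH2 P1:NH1 P2:NH1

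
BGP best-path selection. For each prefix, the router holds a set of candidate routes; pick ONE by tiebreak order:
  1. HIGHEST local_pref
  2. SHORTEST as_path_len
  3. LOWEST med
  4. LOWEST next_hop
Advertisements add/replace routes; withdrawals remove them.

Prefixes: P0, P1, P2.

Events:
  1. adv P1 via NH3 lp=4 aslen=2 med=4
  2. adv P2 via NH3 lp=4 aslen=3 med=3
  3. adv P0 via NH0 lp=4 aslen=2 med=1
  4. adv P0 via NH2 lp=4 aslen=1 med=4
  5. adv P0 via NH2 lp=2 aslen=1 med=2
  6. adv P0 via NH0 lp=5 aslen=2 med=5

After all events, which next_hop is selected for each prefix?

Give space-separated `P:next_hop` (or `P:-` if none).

Answer: P0:NH0 P1:NH3 P2:NH3

Derivation:
Op 1: best P0=- P1=NH3 P2=-
Op 2: best P0=- P1=NH3 P2=NH3
Op 3: best P0=NH0 P1=NH3 P2=NH3
Op 4: best P0=NH2 P1=NH3 P2=NH3
Op 5: best P0=NH0 P1=NH3 P2=NH3
Op 6: best P0=NH0 P1=NH3 P2=NH3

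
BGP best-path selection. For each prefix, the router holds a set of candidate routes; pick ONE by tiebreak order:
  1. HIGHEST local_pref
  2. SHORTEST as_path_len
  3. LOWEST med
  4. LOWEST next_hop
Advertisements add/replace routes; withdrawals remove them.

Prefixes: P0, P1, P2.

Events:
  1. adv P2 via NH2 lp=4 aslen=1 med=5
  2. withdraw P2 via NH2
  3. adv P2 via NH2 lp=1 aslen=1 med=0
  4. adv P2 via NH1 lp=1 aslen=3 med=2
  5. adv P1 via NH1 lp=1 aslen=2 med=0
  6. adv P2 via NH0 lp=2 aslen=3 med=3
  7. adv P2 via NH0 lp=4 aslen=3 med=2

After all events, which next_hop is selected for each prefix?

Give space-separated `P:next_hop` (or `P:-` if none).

Answer: P0:- P1:NH1 P2:NH0

Derivation:
Op 1: best P0=- P1=- P2=NH2
Op 2: best P0=- P1=- P2=-
Op 3: best P0=- P1=- P2=NH2
Op 4: best P0=- P1=- P2=NH2
Op 5: best P0=- P1=NH1 P2=NH2
Op 6: best P0=- P1=NH1 P2=NH0
Op 7: best P0=- P1=NH1 P2=NH0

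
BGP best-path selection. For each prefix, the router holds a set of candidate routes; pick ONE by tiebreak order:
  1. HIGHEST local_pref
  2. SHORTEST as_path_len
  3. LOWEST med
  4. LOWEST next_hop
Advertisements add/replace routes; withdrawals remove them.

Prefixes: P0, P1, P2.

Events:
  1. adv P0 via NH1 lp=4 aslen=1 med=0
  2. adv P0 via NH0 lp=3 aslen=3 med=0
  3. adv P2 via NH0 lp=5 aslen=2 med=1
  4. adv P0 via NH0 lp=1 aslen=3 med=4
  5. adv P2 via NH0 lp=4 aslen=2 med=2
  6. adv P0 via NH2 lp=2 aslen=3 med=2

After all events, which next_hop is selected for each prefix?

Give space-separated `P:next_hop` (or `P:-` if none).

Answer: P0:NH1 P1:- P2:NH0

Derivation:
Op 1: best P0=NH1 P1=- P2=-
Op 2: best P0=NH1 P1=- P2=-
Op 3: best P0=NH1 P1=- P2=NH0
Op 4: best P0=NH1 P1=- P2=NH0
Op 5: best P0=NH1 P1=- P2=NH0
Op 6: best P0=NH1 P1=- P2=NH0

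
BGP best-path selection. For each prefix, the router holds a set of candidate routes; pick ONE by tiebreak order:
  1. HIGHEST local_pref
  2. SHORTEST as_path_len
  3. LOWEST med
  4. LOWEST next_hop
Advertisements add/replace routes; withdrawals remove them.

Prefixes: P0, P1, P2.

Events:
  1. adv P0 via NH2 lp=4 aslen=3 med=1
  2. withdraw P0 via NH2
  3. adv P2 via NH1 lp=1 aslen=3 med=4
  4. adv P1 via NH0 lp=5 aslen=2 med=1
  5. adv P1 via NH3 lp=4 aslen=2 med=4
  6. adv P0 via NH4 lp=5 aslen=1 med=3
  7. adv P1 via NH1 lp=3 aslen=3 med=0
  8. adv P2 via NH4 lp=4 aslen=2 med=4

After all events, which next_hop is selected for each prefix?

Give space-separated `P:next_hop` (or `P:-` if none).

Op 1: best P0=NH2 P1=- P2=-
Op 2: best P0=- P1=- P2=-
Op 3: best P0=- P1=- P2=NH1
Op 4: best P0=- P1=NH0 P2=NH1
Op 5: best P0=- P1=NH0 P2=NH1
Op 6: best P0=NH4 P1=NH0 P2=NH1
Op 7: best P0=NH4 P1=NH0 P2=NH1
Op 8: best P0=NH4 P1=NH0 P2=NH4

Answer: P0:NH4 P1:NH0 P2:NH4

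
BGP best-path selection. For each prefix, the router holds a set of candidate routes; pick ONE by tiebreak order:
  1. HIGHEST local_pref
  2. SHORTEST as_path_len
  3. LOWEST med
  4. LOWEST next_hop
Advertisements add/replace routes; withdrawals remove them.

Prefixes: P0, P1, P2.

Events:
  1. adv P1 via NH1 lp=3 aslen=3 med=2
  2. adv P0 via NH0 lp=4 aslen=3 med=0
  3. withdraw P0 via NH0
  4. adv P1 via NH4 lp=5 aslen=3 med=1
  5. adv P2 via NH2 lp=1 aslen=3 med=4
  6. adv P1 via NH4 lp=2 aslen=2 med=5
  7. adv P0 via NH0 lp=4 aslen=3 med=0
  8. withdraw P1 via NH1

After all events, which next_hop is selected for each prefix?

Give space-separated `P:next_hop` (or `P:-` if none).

Op 1: best P0=- P1=NH1 P2=-
Op 2: best P0=NH0 P1=NH1 P2=-
Op 3: best P0=- P1=NH1 P2=-
Op 4: best P0=- P1=NH4 P2=-
Op 5: best P0=- P1=NH4 P2=NH2
Op 6: best P0=- P1=NH1 P2=NH2
Op 7: best P0=NH0 P1=NH1 P2=NH2
Op 8: best P0=NH0 P1=NH4 P2=NH2

Answer: P0:NH0 P1:NH4 P2:NH2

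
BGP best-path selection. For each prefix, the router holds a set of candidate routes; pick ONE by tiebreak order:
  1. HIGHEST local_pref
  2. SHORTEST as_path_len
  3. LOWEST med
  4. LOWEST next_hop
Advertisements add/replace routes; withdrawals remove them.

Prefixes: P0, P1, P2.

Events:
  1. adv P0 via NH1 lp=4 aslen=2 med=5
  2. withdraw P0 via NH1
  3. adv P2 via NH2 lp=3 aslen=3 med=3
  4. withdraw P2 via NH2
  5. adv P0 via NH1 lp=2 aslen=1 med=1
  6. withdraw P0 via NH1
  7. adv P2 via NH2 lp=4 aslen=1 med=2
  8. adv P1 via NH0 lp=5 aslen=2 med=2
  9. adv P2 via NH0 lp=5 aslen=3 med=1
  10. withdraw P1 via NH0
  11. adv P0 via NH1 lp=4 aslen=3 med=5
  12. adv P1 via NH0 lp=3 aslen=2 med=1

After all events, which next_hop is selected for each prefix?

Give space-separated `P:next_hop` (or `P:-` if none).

Op 1: best P0=NH1 P1=- P2=-
Op 2: best P0=- P1=- P2=-
Op 3: best P0=- P1=- P2=NH2
Op 4: best P0=- P1=- P2=-
Op 5: best P0=NH1 P1=- P2=-
Op 6: best P0=- P1=- P2=-
Op 7: best P0=- P1=- P2=NH2
Op 8: best P0=- P1=NH0 P2=NH2
Op 9: best P0=- P1=NH0 P2=NH0
Op 10: best P0=- P1=- P2=NH0
Op 11: best P0=NH1 P1=- P2=NH0
Op 12: best P0=NH1 P1=NH0 P2=NH0

Answer: P0:NH1 P1:NH0 P2:NH0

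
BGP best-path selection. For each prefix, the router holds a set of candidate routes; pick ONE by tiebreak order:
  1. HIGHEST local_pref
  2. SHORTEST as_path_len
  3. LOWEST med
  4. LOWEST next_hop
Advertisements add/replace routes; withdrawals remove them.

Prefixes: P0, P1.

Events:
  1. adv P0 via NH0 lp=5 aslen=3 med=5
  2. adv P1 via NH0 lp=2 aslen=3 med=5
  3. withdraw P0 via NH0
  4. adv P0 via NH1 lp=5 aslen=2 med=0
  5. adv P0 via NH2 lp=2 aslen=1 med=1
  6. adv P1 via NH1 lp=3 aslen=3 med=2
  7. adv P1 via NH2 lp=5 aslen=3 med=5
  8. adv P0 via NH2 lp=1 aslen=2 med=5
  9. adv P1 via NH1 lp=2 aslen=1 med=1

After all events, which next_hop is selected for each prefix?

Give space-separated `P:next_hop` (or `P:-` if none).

Answer: P0:NH1 P1:NH2

Derivation:
Op 1: best P0=NH0 P1=-
Op 2: best P0=NH0 P1=NH0
Op 3: best P0=- P1=NH0
Op 4: best P0=NH1 P1=NH0
Op 5: best P0=NH1 P1=NH0
Op 6: best P0=NH1 P1=NH1
Op 7: best P0=NH1 P1=NH2
Op 8: best P0=NH1 P1=NH2
Op 9: best P0=NH1 P1=NH2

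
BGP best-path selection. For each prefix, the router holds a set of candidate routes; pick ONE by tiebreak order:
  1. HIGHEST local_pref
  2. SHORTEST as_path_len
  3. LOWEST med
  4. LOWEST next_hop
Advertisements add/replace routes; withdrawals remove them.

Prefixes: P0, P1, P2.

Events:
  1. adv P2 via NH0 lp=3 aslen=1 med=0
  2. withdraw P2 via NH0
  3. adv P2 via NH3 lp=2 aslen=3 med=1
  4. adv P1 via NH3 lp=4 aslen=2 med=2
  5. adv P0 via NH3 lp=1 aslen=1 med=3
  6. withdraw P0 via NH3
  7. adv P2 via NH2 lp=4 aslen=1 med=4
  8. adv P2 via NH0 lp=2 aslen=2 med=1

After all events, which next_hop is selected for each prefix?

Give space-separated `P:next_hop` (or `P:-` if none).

Answer: P0:- P1:NH3 P2:NH2

Derivation:
Op 1: best P0=- P1=- P2=NH0
Op 2: best P0=- P1=- P2=-
Op 3: best P0=- P1=- P2=NH3
Op 4: best P0=- P1=NH3 P2=NH3
Op 5: best P0=NH3 P1=NH3 P2=NH3
Op 6: best P0=- P1=NH3 P2=NH3
Op 7: best P0=- P1=NH3 P2=NH2
Op 8: best P0=- P1=NH3 P2=NH2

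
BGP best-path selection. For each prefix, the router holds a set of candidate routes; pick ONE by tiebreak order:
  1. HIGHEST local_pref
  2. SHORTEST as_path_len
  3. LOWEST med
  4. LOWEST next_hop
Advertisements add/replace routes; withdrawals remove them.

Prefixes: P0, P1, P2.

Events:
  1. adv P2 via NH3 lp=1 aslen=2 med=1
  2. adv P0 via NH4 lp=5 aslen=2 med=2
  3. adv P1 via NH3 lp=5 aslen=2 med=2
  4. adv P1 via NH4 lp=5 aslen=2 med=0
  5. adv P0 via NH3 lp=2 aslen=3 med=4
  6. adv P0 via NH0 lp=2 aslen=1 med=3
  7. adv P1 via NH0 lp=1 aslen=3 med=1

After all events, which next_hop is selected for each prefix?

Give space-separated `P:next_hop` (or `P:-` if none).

Op 1: best P0=- P1=- P2=NH3
Op 2: best P0=NH4 P1=- P2=NH3
Op 3: best P0=NH4 P1=NH3 P2=NH3
Op 4: best P0=NH4 P1=NH4 P2=NH3
Op 5: best P0=NH4 P1=NH4 P2=NH3
Op 6: best P0=NH4 P1=NH4 P2=NH3
Op 7: best P0=NH4 P1=NH4 P2=NH3

Answer: P0:NH4 P1:NH4 P2:NH3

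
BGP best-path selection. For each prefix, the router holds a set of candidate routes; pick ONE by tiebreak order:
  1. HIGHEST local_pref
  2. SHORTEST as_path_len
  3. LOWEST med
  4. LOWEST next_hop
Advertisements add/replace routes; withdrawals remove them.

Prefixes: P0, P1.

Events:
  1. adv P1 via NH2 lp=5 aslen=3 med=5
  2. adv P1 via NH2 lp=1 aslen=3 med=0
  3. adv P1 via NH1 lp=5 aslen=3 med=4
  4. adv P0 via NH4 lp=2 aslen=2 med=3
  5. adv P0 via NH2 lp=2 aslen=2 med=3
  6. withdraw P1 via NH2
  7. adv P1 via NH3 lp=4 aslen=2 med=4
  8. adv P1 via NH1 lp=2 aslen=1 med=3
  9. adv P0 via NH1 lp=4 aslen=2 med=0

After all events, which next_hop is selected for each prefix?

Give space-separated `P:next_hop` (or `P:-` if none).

Answer: P0:NH1 P1:NH3

Derivation:
Op 1: best P0=- P1=NH2
Op 2: best P0=- P1=NH2
Op 3: best P0=- P1=NH1
Op 4: best P0=NH4 P1=NH1
Op 5: best P0=NH2 P1=NH1
Op 6: best P0=NH2 P1=NH1
Op 7: best P0=NH2 P1=NH1
Op 8: best P0=NH2 P1=NH3
Op 9: best P0=NH1 P1=NH3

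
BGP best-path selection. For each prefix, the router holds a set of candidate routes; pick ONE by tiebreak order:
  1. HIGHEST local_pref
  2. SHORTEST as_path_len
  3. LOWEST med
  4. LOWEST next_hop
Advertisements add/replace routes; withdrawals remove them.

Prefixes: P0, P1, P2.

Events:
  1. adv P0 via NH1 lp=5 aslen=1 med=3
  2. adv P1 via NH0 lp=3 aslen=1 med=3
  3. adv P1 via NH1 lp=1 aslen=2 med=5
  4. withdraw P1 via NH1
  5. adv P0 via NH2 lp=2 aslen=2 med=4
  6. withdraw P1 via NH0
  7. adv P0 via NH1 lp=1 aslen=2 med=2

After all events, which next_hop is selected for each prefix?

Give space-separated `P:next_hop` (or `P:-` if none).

Answer: P0:NH2 P1:- P2:-

Derivation:
Op 1: best P0=NH1 P1=- P2=-
Op 2: best P0=NH1 P1=NH0 P2=-
Op 3: best P0=NH1 P1=NH0 P2=-
Op 4: best P0=NH1 P1=NH0 P2=-
Op 5: best P0=NH1 P1=NH0 P2=-
Op 6: best P0=NH1 P1=- P2=-
Op 7: best P0=NH2 P1=- P2=-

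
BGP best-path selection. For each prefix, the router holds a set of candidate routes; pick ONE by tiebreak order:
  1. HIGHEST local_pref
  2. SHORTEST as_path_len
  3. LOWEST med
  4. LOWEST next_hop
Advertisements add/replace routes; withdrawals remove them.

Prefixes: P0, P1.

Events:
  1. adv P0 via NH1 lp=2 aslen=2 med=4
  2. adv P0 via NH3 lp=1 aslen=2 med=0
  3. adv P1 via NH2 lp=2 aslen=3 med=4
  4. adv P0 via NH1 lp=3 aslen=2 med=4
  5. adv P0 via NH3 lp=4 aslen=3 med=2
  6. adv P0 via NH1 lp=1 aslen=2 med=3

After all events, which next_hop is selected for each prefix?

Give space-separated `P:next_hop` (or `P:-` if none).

Answer: P0:NH3 P1:NH2

Derivation:
Op 1: best P0=NH1 P1=-
Op 2: best P0=NH1 P1=-
Op 3: best P0=NH1 P1=NH2
Op 4: best P0=NH1 P1=NH2
Op 5: best P0=NH3 P1=NH2
Op 6: best P0=NH3 P1=NH2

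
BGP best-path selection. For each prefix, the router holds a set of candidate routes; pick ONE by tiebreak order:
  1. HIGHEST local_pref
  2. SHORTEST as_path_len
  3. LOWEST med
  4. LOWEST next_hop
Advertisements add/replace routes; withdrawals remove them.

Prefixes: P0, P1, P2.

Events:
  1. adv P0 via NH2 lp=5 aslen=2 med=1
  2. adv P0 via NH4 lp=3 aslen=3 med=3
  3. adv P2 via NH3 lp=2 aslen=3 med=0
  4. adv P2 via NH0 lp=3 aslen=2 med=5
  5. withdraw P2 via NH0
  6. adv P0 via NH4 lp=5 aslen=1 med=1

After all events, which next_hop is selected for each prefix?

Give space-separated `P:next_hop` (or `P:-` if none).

Answer: P0:NH4 P1:- P2:NH3

Derivation:
Op 1: best P0=NH2 P1=- P2=-
Op 2: best P0=NH2 P1=- P2=-
Op 3: best P0=NH2 P1=- P2=NH3
Op 4: best P0=NH2 P1=- P2=NH0
Op 5: best P0=NH2 P1=- P2=NH3
Op 6: best P0=NH4 P1=- P2=NH3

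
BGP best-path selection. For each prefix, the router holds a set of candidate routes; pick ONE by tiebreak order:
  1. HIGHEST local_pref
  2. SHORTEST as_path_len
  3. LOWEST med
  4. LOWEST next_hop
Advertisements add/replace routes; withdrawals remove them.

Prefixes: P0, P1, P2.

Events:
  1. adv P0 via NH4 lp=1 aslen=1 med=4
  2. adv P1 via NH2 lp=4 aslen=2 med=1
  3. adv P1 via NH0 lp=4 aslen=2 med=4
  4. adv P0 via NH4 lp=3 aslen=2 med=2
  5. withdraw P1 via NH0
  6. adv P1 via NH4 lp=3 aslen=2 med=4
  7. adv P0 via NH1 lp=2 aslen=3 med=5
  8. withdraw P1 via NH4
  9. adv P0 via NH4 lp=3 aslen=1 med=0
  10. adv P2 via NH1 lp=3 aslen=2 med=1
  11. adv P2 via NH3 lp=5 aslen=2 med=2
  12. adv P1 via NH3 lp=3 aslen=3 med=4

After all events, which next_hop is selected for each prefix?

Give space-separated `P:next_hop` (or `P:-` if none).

Op 1: best P0=NH4 P1=- P2=-
Op 2: best P0=NH4 P1=NH2 P2=-
Op 3: best P0=NH4 P1=NH2 P2=-
Op 4: best P0=NH4 P1=NH2 P2=-
Op 5: best P0=NH4 P1=NH2 P2=-
Op 6: best P0=NH4 P1=NH2 P2=-
Op 7: best P0=NH4 P1=NH2 P2=-
Op 8: best P0=NH4 P1=NH2 P2=-
Op 9: best P0=NH4 P1=NH2 P2=-
Op 10: best P0=NH4 P1=NH2 P2=NH1
Op 11: best P0=NH4 P1=NH2 P2=NH3
Op 12: best P0=NH4 P1=NH2 P2=NH3

Answer: P0:NH4 P1:NH2 P2:NH3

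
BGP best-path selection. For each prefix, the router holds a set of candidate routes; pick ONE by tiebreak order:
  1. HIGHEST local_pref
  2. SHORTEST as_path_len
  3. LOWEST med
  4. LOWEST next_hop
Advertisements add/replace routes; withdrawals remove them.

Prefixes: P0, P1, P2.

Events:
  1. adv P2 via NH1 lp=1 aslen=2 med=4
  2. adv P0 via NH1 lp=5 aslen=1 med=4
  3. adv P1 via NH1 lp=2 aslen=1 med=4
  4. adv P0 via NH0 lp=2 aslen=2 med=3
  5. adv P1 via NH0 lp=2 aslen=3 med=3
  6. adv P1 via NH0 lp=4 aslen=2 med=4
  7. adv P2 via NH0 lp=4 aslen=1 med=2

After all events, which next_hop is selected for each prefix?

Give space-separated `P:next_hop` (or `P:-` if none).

Op 1: best P0=- P1=- P2=NH1
Op 2: best P0=NH1 P1=- P2=NH1
Op 3: best P0=NH1 P1=NH1 P2=NH1
Op 4: best P0=NH1 P1=NH1 P2=NH1
Op 5: best P0=NH1 P1=NH1 P2=NH1
Op 6: best P0=NH1 P1=NH0 P2=NH1
Op 7: best P0=NH1 P1=NH0 P2=NH0

Answer: P0:NH1 P1:NH0 P2:NH0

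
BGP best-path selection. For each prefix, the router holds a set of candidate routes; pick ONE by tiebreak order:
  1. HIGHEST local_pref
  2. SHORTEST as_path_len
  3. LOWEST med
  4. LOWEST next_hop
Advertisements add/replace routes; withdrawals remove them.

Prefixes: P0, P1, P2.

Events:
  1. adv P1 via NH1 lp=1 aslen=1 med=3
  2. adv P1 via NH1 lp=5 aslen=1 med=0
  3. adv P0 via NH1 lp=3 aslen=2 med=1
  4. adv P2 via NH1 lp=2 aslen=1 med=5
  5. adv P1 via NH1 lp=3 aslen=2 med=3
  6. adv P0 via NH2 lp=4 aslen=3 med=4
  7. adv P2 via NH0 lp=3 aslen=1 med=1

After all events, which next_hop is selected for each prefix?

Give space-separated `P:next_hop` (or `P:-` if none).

Op 1: best P0=- P1=NH1 P2=-
Op 2: best P0=- P1=NH1 P2=-
Op 3: best P0=NH1 P1=NH1 P2=-
Op 4: best P0=NH1 P1=NH1 P2=NH1
Op 5: best P0=NH1 P1=NH1 P2=NH1
Op 6: best P0=NH2 P1=NH1 P2=NH1
Op 7: best P0=NH2 P1=NH1 P2=NH0

Answer: P0:NH2 P1:NH1 P2:NH0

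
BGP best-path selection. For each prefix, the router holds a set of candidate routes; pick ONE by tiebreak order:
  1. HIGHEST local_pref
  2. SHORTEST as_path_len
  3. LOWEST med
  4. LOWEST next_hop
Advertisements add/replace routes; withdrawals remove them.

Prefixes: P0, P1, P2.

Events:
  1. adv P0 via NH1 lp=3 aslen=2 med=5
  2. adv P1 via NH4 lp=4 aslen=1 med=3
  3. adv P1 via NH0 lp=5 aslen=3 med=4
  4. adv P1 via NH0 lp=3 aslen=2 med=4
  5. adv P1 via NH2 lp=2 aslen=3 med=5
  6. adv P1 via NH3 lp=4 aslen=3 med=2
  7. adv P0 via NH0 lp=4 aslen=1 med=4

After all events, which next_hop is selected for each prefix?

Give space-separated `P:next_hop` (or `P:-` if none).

Answer: P0:NH0 P1:NH4 P2:-

Derivation:
Op 1: best P0=NH1 P1=- P2=-
Op 2: best P0=NH1 P1=NH4 P2=-
Op 3: best P0=NH1 P1=NH0 P2=-
Op 4: best P0=NH1 P1=NH4 P2=-
Op 5: best P0=NH1 P1=NH4 P2=-
Op 6: best P0=NH1 P1=NH4 P2=-
Op 7: best P0=NH0 P1=NH4 P2=-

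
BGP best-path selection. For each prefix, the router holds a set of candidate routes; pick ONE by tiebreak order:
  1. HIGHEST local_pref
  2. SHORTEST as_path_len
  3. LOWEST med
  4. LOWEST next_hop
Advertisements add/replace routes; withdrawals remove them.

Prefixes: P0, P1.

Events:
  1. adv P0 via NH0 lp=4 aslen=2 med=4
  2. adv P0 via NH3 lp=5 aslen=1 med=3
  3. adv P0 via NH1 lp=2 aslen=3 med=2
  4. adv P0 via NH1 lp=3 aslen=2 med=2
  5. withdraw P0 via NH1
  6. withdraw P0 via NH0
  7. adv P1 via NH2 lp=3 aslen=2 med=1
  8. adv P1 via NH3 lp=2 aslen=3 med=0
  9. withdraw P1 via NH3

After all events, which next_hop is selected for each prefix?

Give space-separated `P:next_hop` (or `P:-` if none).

Answer: P0:NH3 P1:NH2

Derivation:
Op 1: best P0=NH0 P1=-
Op 2: best P0=NH3 P1=-
Op 3: best P0=NH3 P1=-
Op 4: best P0=NH3 P1=-
Op 5: best P0=NH3 P1=-
Op 6: best P0=NH3 P1=-
Op 7: best P0=NH3 P1=NH2
Op 8: best P0=NH3 P1=NH2
Op 9: best P0=NH3 P1=NH2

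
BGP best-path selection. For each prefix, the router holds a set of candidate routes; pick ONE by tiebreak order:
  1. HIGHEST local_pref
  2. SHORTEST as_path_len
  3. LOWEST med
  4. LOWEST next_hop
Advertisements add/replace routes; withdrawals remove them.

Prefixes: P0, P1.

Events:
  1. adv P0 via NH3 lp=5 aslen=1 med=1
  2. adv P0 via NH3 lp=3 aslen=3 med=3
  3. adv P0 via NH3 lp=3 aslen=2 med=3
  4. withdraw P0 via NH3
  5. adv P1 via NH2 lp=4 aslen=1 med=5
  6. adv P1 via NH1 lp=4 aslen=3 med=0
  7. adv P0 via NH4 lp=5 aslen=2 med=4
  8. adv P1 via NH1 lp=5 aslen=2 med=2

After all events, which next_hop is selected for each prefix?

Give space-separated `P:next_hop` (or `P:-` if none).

Answer: P0:NH4 P1:NH1

Derivation:
Op 1: best P0=NH3 P1=-
Op 2: best P0=NH3 P1=-
Op 3: best P0=NH3 P1=-
Op 4: best P0=- P1=-
Op 5: best P0=- P1=NH2
Op 6: best P0=- P1=NH2
Op 7: best P0=NH4 P1=NH2
Op 8: best P0=NH4 P1=NH1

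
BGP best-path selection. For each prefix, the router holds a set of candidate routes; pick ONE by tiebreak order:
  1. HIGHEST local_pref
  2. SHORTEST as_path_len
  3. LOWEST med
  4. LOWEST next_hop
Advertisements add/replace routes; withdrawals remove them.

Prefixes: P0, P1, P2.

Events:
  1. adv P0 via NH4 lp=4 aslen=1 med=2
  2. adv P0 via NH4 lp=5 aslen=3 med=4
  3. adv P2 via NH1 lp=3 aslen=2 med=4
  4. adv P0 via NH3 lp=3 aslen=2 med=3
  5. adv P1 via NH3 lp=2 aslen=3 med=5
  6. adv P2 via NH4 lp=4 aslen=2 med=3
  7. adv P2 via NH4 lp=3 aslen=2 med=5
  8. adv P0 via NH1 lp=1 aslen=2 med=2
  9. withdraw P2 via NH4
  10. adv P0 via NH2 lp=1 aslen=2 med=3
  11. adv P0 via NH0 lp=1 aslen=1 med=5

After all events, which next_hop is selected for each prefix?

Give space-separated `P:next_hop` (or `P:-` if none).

Op 1: best P0=NH4 P1=- P2=-
Op 2: best P0=NH4 P1=- P2=-
Op 3: best P0=NH4 P1=- P2=NH1
Op 4: best P0=NH4 P1=- P2=NH1
Op 5: best P0=NH4 P1=NH3 P2=NH1
Op 6: best P0=NH4 P1=NH3 P2=NH4
Op 7: best P0=NH4 P1=NH3 P2=NH1
Op 8: best P0=NH4 P1=NH3 P2=NH1
Op 9: best P0=NH4 P1=NH3 P2=NH1
Op 10: best P0=NH4 P1=NH3 P2=NH1
Op 11: best P0=NH4 P1=NH3 P2=NH1

Answer: P0:NH4 P1:NH3 P2:NH1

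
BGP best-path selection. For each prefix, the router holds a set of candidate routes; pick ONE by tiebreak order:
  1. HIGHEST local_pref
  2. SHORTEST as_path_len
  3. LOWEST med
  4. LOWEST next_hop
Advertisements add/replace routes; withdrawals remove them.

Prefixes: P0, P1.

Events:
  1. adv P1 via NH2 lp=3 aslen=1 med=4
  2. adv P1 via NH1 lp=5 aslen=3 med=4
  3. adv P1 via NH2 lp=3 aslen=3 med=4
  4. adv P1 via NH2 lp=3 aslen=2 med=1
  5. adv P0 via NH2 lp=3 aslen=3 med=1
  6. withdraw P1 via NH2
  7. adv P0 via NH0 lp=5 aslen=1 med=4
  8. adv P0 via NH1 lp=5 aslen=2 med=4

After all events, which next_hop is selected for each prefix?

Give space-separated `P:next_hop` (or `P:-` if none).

Op 1: best P0=- P1=NH2
Op 2: best P0=- P1=NH1
Op 3: best P0=- P1=NH1
Op 4: best P0=- P1=NH1
Op 5: best P0=NH2 P1=NH1
Op 6: best P0=NH2 P1=NH1
Op 7: best P0=NH0 P1=NH1
Op 8: best P0=NH0 P1=NH1

Answer: P0:NH0 P1:NH1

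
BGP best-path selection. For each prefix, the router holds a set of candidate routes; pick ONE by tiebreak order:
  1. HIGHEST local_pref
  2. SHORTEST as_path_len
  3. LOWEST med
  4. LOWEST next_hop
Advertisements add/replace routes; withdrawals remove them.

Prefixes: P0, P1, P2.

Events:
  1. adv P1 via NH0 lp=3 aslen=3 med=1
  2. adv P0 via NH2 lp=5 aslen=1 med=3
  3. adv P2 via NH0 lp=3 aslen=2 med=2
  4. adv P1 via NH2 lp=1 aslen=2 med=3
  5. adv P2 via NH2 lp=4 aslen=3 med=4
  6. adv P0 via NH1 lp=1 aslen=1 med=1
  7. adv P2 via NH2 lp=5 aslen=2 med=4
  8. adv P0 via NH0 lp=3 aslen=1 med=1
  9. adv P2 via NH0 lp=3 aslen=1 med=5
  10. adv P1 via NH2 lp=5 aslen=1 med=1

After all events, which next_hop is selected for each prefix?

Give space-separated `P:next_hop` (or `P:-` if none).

Op 1: best P0=- P1=NH0 P2=-
Op 2: best P0=NH2 P1=NH0 P2=-
Op 3: best P0=NH2 P1=NH0 P2=NH0
Op 4: best P0=NH2 P1=NH0 P2=NH0
Op 5: best P0=NH2 P1=NH0 P2=NH2
Op 6: best P0=NH2 P1=NH0 P2=NH2
Op 7: best P0=NH2 P1=NH0 P2=NH2
Op 8: best P0=NH2 P1=NH0 P2=NH2
Op 9: best P0=NH2 P1=NH0 P2=NH2
Op 10: best P0=NH2 P1=NH2 P2=NH2

Answer: P0:NH2 P1:NH2 P2:NH2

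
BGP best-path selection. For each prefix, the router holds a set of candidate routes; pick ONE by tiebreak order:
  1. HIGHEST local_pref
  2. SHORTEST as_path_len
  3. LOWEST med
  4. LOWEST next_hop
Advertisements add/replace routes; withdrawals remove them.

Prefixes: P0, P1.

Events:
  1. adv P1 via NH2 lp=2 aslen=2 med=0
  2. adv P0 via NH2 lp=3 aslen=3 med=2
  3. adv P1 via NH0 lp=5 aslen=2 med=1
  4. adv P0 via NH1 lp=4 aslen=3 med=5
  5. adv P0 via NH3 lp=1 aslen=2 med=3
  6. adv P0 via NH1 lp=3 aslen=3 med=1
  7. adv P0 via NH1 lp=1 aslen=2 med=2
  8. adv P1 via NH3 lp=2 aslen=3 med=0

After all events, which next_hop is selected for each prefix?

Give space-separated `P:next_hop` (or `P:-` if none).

Op 1: best P0=- P1=NH2
Op 2: best P0=NH2 P1=NH2
Op 3: best P0=NH2 P1=NH0
Op 4: best P0=NH1 P1=NH0
Op 5: best P0=NH1 P1=NH0
Op 6: best P0=NH1 P1=NH0
Op 7: best P0=NH2 P1=NH0
Op 8: best P0=NH2 P1=NH0

Answer: P0:NH2 P1:NH0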